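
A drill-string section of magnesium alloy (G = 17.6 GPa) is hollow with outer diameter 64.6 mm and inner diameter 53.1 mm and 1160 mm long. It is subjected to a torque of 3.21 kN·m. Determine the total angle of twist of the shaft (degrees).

J = π(d_o⁴ − d_i⁴)/32 = π(0.0646⁴ − 0.0531⁴)/32 = 9.292×10^-7 m⁴.
θ = T·L/(G·J) = 3210 × 1.16 / (17.6×10⁹ × 9.292×10^-7) = 0.2277 rad.

13.0°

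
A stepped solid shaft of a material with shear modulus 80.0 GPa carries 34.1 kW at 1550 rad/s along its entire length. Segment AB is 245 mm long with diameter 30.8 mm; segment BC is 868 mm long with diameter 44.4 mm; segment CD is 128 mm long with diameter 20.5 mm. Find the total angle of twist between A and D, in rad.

ω = 1550 rad/s, so T = P/ω = 34.1×10³ / 1550 = 22.00 N·m.
J_AB = π(0.0308)⁴/32 = 8.83×10^-8 m⁴; J_BC = π(0.0444)⁴/32 = 3.82×10^-7 m⁴; J_CD = π(0.0205)⁴/32 = 1.73×10^-8 m⁴.
θ = (T/G)·Σ L_i/J_i = (22.00/80.0×10⁹)·(0.245/8.83×10^-8 + 0.868/3.82×10^-7 + 0.128/1.73×10^-8) = 3.418×10^-3 rad.

0.00342 rad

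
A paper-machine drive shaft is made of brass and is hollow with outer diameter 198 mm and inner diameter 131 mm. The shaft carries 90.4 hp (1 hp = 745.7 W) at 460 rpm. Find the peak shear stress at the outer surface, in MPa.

ω = 2π·460/60 = 48.17 rad/s, so T = P/ω = 90.4×745.7 / 48.17 = 1399 N·m.
J = π(d_o⁴ − d_i⁴)/32 = π(0.198⁴ − 0.131⁴)/32 = 1.220×10^-4 m⁴.
τ_max = T·r/J = 1399 × 0.0990 / 1.220×10^-4 = 1.136×10^6 Pa.

1.14 MPa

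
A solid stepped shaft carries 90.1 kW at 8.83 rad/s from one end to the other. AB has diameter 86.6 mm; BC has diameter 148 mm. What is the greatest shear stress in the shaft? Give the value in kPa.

ω = 8.83 rad/s, so T = P/ω = 90.1×10³ / 8.830 = 10200 N·m.
Under the same torque, τ_max = 16T/(πd³) is largest where d is smallest — segment AB (d = 86.6 mm).
τ_max = 16·10200/(π·(0.0866)³) = 8.002×10^7 Pa.

80000 kPa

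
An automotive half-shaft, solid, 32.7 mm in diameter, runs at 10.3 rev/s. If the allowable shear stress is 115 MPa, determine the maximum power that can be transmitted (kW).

J = πd⁴/32 = π(0.0327)⁴/32 = 1.123×10^-7 m⁴.
T_max = τ_allow·J/r = 1.15×10^8 × 1.123×10^-7 / 0.0163 = 789.5 N·m.
ω = 2π·10.3 = 64.72 rad/s, so P_max = T_max·ω = 5.110×10^4 W.

51.1 kW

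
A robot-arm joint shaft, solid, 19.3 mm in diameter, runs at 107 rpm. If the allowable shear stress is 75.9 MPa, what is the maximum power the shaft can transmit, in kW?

1.20 kW

J = πd⁴/32 = π(0.0193)⁴/32 = 1.362×10^-8 m⁴.
T_max = τ_allow·J/r = 7.59×10^7 × 1.362×10^-8 / 0.00965 = 107.1 N·m.
ω = 2π·107/60 = 11.21 rad/s, so P_max = T_max·ω = 1200 W.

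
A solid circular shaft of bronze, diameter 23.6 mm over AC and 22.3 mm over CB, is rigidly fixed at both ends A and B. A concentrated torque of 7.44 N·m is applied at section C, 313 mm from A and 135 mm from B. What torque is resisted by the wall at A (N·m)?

2.61 N·m

Compatibility: T_A·a/J_AC = T_B·b/J_CB with T_A + T_B = T₀.
J_AC = 3.05×10^-8 m⁴, J_CB = 2.43×10^-8 m⁴, so T_A = T₀·(J_AC/a)/((J_AC/a)+(J_CB/b)) = 2.612 N·m, T_B = 4.828 N·m.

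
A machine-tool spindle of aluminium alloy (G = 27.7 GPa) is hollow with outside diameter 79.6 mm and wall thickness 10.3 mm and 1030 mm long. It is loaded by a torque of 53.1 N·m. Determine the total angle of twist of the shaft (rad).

7.18e-4 rad

J = π(d_o⁴ − d_i⁴)/32 = π(0.0796⁴ − 0.0590⁴)/32 = 2.752×10^-6 m⁴.
θ = T·L/(G·J) = 53.10 × 1.03 / (27.7×10⁹ × 2.752×10^-6) = 7.175×10^-4 rad.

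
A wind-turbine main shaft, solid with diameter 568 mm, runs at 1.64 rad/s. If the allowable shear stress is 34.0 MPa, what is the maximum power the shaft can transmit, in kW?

2010 kW

J = πd⁴/32 = π(0.568)⁴/32 = 0.01022 m⁴.
T_max = τ_allow·J/r = 3.40×10^7 × 0.01022 / 0.284 = 1.223e6 N·m.
ω = 1.64 rad/s, so P_max = T_max·ω = 2.006×10^6 W.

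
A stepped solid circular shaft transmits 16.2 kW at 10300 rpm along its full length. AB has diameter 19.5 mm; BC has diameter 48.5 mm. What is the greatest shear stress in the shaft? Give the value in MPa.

ω = 2π·10300/60 = 1079 rad/s, so T = P/ω = 16.2×10³ / 1079 = 15.02 N·m.
Under the same torque, τ_max = 16T/(πd³) is largest where d is smallest — segment AB (d = 19.5 mm).
τ_max = 16·15.02/(π·(0.0195)³) = 1.032×10^7 Pa.

10.3 MPa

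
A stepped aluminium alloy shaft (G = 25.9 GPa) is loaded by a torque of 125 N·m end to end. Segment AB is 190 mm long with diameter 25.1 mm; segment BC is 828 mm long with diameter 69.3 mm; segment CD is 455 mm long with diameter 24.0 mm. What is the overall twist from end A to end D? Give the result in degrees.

J_AB = π(0.0251)⁴/32 = 3.90×10^-8 m⁴; J_BC = π(0.0693)⁴/32 = 2.26×10^-6 m⁴; J_CD = π(0.0240)⁴/32 = 3.26×10^-8 m⁴.
θ = (T/G)·Σ L_i/J_i = (125.0/25.9×10⁹)·(0.190/3.90×10^-8 + 0.828/2.26×10^-6 + 0.455/3.26×10^-8) = 0.09272 rad.

5.31°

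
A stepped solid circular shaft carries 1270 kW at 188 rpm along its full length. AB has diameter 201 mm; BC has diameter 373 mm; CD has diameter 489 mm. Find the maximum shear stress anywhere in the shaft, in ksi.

5.87 ksi

ω = 2π·188/60 = 19.69 rad/s, so T = P/ω = 1270×10³ / 19.69 = 64510 N·m.
Under the same torque, τ_max = 16T/(πd³) is largest where d is smallest — segment AB (d = 201 mm).
τ_max = 16·64510/(π·(0.201)³) = 4.046×10^7 Pa.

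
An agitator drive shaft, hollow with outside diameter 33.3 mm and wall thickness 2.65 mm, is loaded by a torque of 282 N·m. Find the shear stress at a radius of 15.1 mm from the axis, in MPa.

J = π(d_o⁴ − d_i⁴)/32 = π(0.0333⁴ − 0.0280⁴)/32 = 6.038×10^-8 m⁴.
Shear stress varies linearly with radius: τ = T·r/J = 282.0 × 0.0151 / 6.038×10^-8 = 7.053×10^7 Pa.

70.5 MPa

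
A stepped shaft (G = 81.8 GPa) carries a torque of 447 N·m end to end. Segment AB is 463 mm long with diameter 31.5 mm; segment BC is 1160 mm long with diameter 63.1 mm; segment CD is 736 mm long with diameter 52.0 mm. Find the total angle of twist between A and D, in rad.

0.0359 rad

J_AB = π(0.0315)⁴/32 = 9.67×10^-8 m⁴; J_BC = π(0.0631)⁴/32 = 1.56×10^-6 m⁴; J_CD = π(0.0520)⁴/32 = 7.18×10^-7 m⁴.
θ = (T/G)·Σ L_i/J_i = (447.0/81.8×10⁹)·(0.463/9.67×10^-8 + 1.16/1.56×10^-6 + 0.736/7.18×10^-7) = 0.03585 rad.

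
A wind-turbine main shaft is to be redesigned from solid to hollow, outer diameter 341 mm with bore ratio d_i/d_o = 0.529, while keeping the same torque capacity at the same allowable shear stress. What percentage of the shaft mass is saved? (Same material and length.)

24.0 %

Equal τ_max and T ⇒ the solid shaft needs d_s³ = d_o³(1−k⁴), so d_s = 341·(1−0.529⁴)^(1/3) = 331.9 mm.
Area ratio A_h/A_s = d_o²(1−k²)/d_s² = (1−k²)/(1−k⁴)^(2/3) = 0.7604.
Mass saving = 1 − 0.7604 = 24.0 %.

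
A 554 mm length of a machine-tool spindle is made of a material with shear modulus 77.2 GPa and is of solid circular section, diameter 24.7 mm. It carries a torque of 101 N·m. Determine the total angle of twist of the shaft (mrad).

J = πd⁴/32 = π(0.0247)⁴/32 = 3.654×10^-8 m⁴.
θ = T·L/(G·J) = 101.0 × 0.554 / (77.2×10⁹ × 3.654×10^-8) = 0.01983 rad.

19.8 mrad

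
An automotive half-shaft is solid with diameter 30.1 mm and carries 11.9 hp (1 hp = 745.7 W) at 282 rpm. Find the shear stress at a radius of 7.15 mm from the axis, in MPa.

ω = 2π·282/60 = 29.53 rad/s, so T = P/ω = 11.9×745.7 / 29.53 = 300.5 N·m.
J = πd⁴/32 = π(0.0301)⁴/32 = 8.059×10^-8 m⁴.
Shear stress varies linearly with radius: τ = T·r/J = 300.5 × 0.00715 / 8.059×10^-8 = 2.666×10^7 Pa.

26.7 MPa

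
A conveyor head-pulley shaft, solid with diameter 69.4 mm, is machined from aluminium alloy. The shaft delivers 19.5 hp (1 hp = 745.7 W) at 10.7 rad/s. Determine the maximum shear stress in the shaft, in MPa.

ω = 10.7 rad/s, so T = P/ω = 19.5×745.7 / 10.70 = 1359 N·m.
J = πd⁴/32 = π(0.0694)⁴/32 = 2.277×10^-6 m⁴.
τ_max = T·r/J = 1359 × 0.0347 / 2.277×10^-6 = 2.071×10^7 Pa.

20.7 MPa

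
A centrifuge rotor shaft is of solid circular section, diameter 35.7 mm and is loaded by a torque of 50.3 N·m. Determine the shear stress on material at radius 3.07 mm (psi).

140 psi

J = πd⁴/32 = π(0.0357)⁴/32 = 1.595×10^-7 m⁴.
Shear stress varies linearly with radius: τ = T·r/J = 50.30 × 0.00307 / 1.595×10^-7 = 9.684×10^5 Pa.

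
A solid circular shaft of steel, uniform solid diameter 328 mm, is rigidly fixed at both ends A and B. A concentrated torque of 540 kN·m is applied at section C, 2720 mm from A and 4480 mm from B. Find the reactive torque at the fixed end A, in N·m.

With uniform GJ and both ends fixed, compatibility θ_AC = θ_CB gives T_A·a = T_B·b, together with T_A + T_B = T₀.
T_A = T₀·b/(a+b) = 540000·4480/7200 = 336000 N·m; T_B = 204000 N·m.

336000 N·m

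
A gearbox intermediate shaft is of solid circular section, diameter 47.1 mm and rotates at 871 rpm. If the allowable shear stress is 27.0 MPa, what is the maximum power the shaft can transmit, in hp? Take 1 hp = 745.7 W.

J = πd⁴/32 = π(0.0471)⁴/32 = 4.832×10^-7 m⁴.
T_max = τ_allow·J/r = 2.70×10^7 × 4.832×10^-7 / 0.0236 = 553.9 N·m.
ω = 2π·871/60 = 91.21 rad/s, so P_max = T_max·ω = 5.052×10^4 W.

67.8 hp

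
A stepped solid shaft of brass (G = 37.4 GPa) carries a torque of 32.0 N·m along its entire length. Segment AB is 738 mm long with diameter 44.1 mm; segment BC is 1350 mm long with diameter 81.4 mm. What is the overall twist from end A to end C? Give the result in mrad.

J_AB = π(0.0441)⁴/32 = 3.71×10^-7 m⁴; J_BC = π(0.0814)⁴/32 = 4.31×10^-6 m⁴.
θ = (T/G)·Σ L_i/J_i = (32.00/37.4×10⁹)·(0.738/3.71×10^-7 + 1.35/4.31×10^-6) = 1.969×10^-3 rad.

1.97 mrad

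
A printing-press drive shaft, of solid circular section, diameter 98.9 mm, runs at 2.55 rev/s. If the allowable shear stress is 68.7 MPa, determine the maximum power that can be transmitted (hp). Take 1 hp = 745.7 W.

J = πd⁴/32 = π(0.0989)⁴/32 = 9.393×10^-6 m⁴.
T_max = τ_allow·J/r = 6.87×10^7 × 9.393×10^-6 / 0.0495 = 13050 N·m.
ω = 2π·2.55 = 16.02 rad/s, so P_max = T_max·ω = 2.091×10^5 W.

280 hp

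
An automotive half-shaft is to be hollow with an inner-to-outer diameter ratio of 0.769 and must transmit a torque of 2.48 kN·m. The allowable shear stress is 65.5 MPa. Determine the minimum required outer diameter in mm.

66.7 mm

For a hollow shaft with d_i/d_o = 0.769: τ_max = 16T/(π d_o³ (1−k⁴)), so d_o = [16T/(π τ_allow (1−k⁴))]^(1/3) = [16·2480/(π·6.55×10^7·0.6503)]^(1/3) = 0.06668 m.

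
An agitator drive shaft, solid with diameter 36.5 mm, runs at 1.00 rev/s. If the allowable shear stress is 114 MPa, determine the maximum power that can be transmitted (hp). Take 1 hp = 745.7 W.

J = πd⁴/32 = π(0.0365)⁴/32 = 1.742×10^-7 m⁴.
T_max = τ_allow·J/r = 1.14×10^8 × 1.742×10^-7 / 0.0182 = 1088 N·m.
ω = 2π·1.00 = 6.283 rad/s, so P_max = T_max·ω = 6839 W.

9.17 hp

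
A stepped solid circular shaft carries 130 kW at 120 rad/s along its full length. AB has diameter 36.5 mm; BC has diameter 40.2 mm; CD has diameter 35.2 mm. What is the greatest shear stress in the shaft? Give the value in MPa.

ω = 120 rad/s, so T = P/ω = 130×10³ / 120.0 = 1083 N·m.
Under the same torque, τ_max = 16T/(πd³) is largest where d is smallest — segment CD (d = 35.2 mm).
τ_max = 16·1083/(π·(0.0352)³) = 1.265×10^8 Pa.

127 MPa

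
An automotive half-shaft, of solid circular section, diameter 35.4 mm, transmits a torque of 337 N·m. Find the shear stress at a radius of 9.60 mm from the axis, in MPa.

21.0 MPa

J = πd⁴/32 = π(0.0354)⁴/32 = 1.542×10^-7 m⁴.
Shear stress varies linearly with radius: τ = T·r/J = 337.0 × 0.00960 / 1.542×10^-7 = 2.098×10^7 Pa.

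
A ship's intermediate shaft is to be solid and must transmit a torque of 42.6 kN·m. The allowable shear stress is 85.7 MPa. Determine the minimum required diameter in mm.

136 mm

For a solid shaft τ_max = 16T/(πd³), so d = (16T/(π τ_allow))^(1/3) = (16·42600/(π·8.57×10^7))^(1/3) = 0.1363 m.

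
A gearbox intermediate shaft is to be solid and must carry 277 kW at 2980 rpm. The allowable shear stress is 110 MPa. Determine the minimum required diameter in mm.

34.5 mm

ω = 2π·2980/60 = 312.1 rad/s, so T = P/ω = 277×10³ / 312.1 = 887.6 N·m.
For a solid shaft τ_max = 16T/(πd³), so d = (16T/(π τ_allow))^(1/3) = (16·887.6/(π·1.10×10^8))^(1/3) = 0.03451 m.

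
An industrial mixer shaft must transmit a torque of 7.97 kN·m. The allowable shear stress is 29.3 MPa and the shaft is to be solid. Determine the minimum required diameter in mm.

111 mm

For a solid shaft τ_max = 16T/(πd³), so d = (16T/(π τ_allow))^(1/3) = (16·7970/(π·2.93×10^7))^(1/3) = 0.1115 m.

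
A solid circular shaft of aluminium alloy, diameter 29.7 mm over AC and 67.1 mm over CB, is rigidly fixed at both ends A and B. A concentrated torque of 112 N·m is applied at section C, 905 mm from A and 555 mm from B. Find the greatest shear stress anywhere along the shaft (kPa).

1840 kPa

Compatibility: T_A·a/J_AC = T_B·b/J_CB with T_A + T_B = T₀.
J_AC = 7.64×10^-8 m⁴, J_CB = 1.99×10^-6 m⁴, so T_A = T₀·(J_AC/a)/((J_AC/a)+(J_CB/b)) = 2.576 N·m, T_B = 109.4 N·m.
τ in each portion: τ_AC = 5.01×10^5 Pa, τ_CB = 1.84×10^6 Pa; maximum is in CB.
τ_max = T_CB·r/J = 109.4·0.0335/1.99×10^-6 = 1.845×10^6 Pa.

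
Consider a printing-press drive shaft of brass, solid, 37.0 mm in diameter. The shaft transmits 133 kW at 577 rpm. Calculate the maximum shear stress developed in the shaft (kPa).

ω = 2π·577/60 = 60.42 rad/s, so T = P/ω = 133×10³ / 60.42 = 2201 N·m.
J = πd⁴/32 = π(0.0370)⁴/32 = 1.840×10^-7 m⁴.
τ_max = T·r/J = 2201 × 0.0185 / 1.840×10^-7 = 2.213×10^8 Pa.

221000 kPa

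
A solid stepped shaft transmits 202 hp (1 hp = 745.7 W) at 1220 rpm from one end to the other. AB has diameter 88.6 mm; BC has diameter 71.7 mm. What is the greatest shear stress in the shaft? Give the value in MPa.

ω = 2π·1220/60 = 127.8 rad/s, so T = P/ω = 202×745.7 / 127.8 = 1179 N·m.
Under the same torque, τ_max = 16T/(πd³) is largest where d is smallest — segment BC (d = 71.7 mm).
τ_max = 16·1179/(π·(0.0717)³) = 1.629×10^7 Pa.

16.3 MPa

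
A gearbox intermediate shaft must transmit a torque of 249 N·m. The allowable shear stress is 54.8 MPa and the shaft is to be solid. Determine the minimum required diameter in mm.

For a solid shaft τ_max = 16T/(πd³), so d = (16T/(π τ_allow))^(1/3) = (16·249.0/(π·5.48×10^7))^(1/3) = 0.02850 m.

28.5 mm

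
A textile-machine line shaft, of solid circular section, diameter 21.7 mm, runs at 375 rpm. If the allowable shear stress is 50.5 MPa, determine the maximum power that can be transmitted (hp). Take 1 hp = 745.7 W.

5.34 hp

J = πd⁴/32 = π(0.0217)⁴/32 = 2.177×10^-8 m⁴.
T_max = τ_allow·J/r = 5.05×10^7 × 2.177×10^-8 / 0.0109 = 101.3 N·m.
ω = 2π·375/60 = 39.27 rad/s, so P_max = T_max·ω = 3979 W.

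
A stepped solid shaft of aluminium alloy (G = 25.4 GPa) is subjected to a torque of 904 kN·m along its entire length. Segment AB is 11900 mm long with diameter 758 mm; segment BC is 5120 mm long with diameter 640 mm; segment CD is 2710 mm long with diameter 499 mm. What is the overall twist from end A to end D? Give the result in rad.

0.0400 rad

J_AB = π(0.758)⁴/32 = 0.0324 m⁴; J_BC = π(0.640)⁴/32 = 0.0165 m⁴; J_CD = π(0.499)⁴/32 = 6.09×10^-3 m⁴.
θ = (T/G)·Σ L_i/J_i = (904000/25.4×10⁹)·(11.9/0.0324 + 5.12/0.0165 + 2.71/6.09×10^-3) = 0.03998 rad.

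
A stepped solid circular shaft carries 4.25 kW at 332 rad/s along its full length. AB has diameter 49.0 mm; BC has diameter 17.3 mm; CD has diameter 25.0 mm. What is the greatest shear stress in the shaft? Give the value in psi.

1830 psi

ω = 332 rad/s, so T = P/ω = 4.25×10³ / 332.0 = 12.80 N·m.
Under the same torque, τ_max = 16T/(πd³) is largest where d is smallest — segment BC (d = 17.3 mm).
τ_max = 16·12.80/(π·(0.0173)³) = 1.259×10^7 Pa.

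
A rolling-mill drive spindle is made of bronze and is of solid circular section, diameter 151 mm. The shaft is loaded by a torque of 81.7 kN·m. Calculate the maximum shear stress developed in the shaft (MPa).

J = πd⁴/32 = π(0.151)⁴/32 = 5.104×10^-5 m⁴.
τ_max = T·r/J = 81700 × 0.0755 / 5.104×10^-5 = 1.209×10^8 Pa.

121 MPa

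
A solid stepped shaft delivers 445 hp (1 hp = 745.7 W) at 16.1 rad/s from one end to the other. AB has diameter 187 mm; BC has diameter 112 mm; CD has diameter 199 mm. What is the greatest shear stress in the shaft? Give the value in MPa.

ω = 16.1 rad/s, so T = P/ω = 445×745.7 / 16.10 = 20610 N·m.
Under the same torque, τ_max = 16T/(πd³) is largest where d is smallest — segment BC (d = 112 mm).
τ_max = 16·20610/(π·(0.112)³) = 7.472×10^7 Pa.

74.7 MPa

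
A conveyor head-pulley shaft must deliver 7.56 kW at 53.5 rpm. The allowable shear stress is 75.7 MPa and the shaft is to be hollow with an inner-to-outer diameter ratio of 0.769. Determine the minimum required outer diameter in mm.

51.9 mm

ω = 2π·53.5/60 = 5.603 rad/s, so T = P/ω = 7.56×10³ / 5.603 = 1349 N·m.
For a hollow shaft with d_i/d_o = 0.769: τ_max = 16T/(π d_o³ (1−k⁴)), so d_o = [16T/(π τ_allow (1−k⁴))]^(1/3) = [16·1349/(π·7.57×10^7·0.6503)]^(1/3) = 0.05188 m.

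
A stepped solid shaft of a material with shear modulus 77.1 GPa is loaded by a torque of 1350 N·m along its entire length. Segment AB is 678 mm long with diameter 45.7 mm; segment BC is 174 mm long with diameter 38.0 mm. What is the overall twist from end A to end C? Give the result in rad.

J_AB = π(0.0457)⁴/32 = 4.28×10^-7 m⁴; J_BC = π(0.0380)⁴/32 = 2.05×10^-7 m⁴.
θ = (T/G)·Σ L_i/J_i = (1350/77.1×10⁹)·(0.678/4.28×10^-7 + 0.174/2.05×10^-7) = 0.04261 rad.

0.0426 rad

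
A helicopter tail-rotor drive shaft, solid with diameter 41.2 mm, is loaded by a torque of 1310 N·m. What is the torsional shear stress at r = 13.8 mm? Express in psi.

J = πd⁴/32 = π(0.0412)⁴/32 = 2.829×10^-7 m⁴.
Shear stress varies linearly with radius: τ = T·r/J = 1310 × 0.0138 / 2.829×10^-7 = 6.391×10^7 Pa.

9270 psi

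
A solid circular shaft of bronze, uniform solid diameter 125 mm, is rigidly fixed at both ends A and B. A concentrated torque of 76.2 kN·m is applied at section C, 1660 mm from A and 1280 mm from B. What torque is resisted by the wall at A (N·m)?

With uniform GJ and both ends fixed, compatibility θ_AC = θ_CB gives T_A·a = T_B·b, together with T_A + T_B = T₀.
T_A = T₀·b/(a+b) = 76200·1280/2940 = 33180 N·m; T_B = 43020 N·m.

33200 N·m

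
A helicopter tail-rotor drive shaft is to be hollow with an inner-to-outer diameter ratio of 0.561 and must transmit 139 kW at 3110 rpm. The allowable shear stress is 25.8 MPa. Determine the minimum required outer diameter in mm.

45.4 mm

ω = 2π·3110/60 = 325.7 rad/s, so T = P/ω = 139×10³ / 325.7 = 426.8 N·m.
For a hollow shaft with d_i/d_o = 0.561: τ_max = 16T/(π d_o³ (1−k⁴)), so d_o = [16T/(π τ_allow (1−k⁴))]^(1/3) = [16·426.8/(π·2.58×10^7·0.9010)]^(1/3) = 0.04539 m.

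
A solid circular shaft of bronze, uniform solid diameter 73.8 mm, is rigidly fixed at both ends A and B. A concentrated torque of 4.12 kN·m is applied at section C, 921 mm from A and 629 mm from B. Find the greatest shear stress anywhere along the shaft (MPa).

With uniform GJ and both ends fixed, compatibility θ_AC = θ_CB gives T_A·a = T_B·b, together with T_A + T_B = T₀.
T_A = T₀·b/(a+b) = 4120·629/1550 = 1672 N·m; T_B = 2448 N·m.
τ in each portion: τ_AC = 2.12×10^7 Pa, τ_CB = 3.10×10^7 Pa; maximum is in CB.
τ_max = T_CB·r/J = 2448·0.0369/2.91×10^-6 = 3.102×10^7 Pa.

31.0 MPa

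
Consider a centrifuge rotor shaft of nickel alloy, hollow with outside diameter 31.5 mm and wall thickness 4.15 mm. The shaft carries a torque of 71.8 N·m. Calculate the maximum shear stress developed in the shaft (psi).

2400 psi

J = π(d_o⁴ − d_i⁴)/32 = π(0.0315⁴ − 0.0232⁴)/32 = 6.822×10^-8 m⁴.
τ_max = T·r/J = 71.80 × 0.0158 / 6.822×10^-8 = 1.658×10^7 Pa.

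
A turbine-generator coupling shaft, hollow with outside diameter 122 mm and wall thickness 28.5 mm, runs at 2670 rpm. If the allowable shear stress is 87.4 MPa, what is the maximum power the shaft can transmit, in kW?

8010 kW

J = π(d_o⁴ − d_i⁴)/32 = π(0.122⁴ − 0.0650⁴)/32 = 2.000×10^-5 m⁴.
T_max = τ_allow·J/r = 8.74×10^7 × 2.000×10^-5 / 0.0610 = 28650 N·m.
ω = 2π·2670/60 = 279.6 rad/s, so P_max = T_max·ω = 8.011×10^6 W.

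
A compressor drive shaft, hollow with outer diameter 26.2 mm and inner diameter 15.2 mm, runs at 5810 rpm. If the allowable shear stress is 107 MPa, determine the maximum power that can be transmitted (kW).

J = π(d_o⁴ − d_i⁴)/32 = π(0.0262⁴ − 0.0152⁴)/32 = 4.102×10^-8 m⁴.
T_max = τ_allow·J/r = 1.07×10^8 × 4.102×10^-8 / 0.0131 = 335.0 N·m.
ω = 2π·5810/60 = 608.4 rad/s, so P_max = T_max·ω = 2.038×10^5 W.

204 kW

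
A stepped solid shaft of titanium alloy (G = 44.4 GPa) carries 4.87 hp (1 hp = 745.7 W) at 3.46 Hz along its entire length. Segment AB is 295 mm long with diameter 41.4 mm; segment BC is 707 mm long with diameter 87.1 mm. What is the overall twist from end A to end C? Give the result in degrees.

ω = 2π·3.46 = 21.74 rad/s, so T = P/ω = 4.87×745.7 / 21.74 = 167.0 N·m.
J_AB = π(0.0414)⁴/32 = 2.88×10^-7 m⁴; J_BC = π(0.0871)⁴/32 = 5.65×10^-6 m⁴.
θ = (T/G)·Σ L_i/J_i = (167.0/44.4×10⁹)·(0.295/2.88×10^-7 + 0.707/5.65×10^-6) = 4.319×10^-3 rad.

0.247°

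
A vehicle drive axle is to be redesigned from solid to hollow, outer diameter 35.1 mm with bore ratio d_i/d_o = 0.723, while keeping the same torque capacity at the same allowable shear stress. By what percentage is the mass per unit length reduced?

Equal τ_max and T ⇒ the solid shaft needs d_s³ = d_o³(1−k⁴), so d_s = 35.1·(1−0.723⁴)^(1/3) = 31.56 mm.
Area ratio A_h/A_s = d_o²(1−k²)/d_s² = (1−k²)/(1−k⁴)^(2/3) = 0.5904.
Mass saving = 1 − 0.5904 = 41.0 %.

41.0 %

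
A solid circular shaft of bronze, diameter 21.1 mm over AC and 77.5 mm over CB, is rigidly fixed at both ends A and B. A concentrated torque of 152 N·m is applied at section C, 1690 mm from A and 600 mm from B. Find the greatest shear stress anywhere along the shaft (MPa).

Compatibility: T_A·a/J_AC = T_B·b/J_CB with T_A + T_B = T₀.
J_AC = 1.95×10^-8 m⁴, J_CB = 3.54×10^-6 m⁴, so T_A = T₀·(J_AC/a)/((J_AC/a)+(J_CB/b)) = 0.2959 N·m, T_B = 151.7 N·m.
τ in each portion: τ_AC = 1.60×10^5 Pa, τ_CB = 1.66×10^6 Pa; maximum is in CB.
τ_max = T_CB·r/J = 151.7·0.0387/3.54×10^-6 = 1.660×10^6 Pa.

1.66 MPa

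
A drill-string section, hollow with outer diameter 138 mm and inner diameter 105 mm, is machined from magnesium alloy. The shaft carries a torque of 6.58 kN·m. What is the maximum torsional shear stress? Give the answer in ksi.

J = π(d_o⁴ − d_i⁴)/32 = π(0.138⁴ − 0.105⁴)/32 = 2.367×10^-5 m⁴.
τ_max = T·r/J = 6580 × 0.0690 / 2.367×10^-5 = 1.918×10^7 Pa.

2.78 ksi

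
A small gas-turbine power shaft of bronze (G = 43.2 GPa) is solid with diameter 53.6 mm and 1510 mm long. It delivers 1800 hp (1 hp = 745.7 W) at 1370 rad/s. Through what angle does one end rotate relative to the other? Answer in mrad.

42.3 mrad

ω = 1370 rad/s, so T = P/ω = 1800×745.7 / 1370 = 979.8 N·m.
J = πd⁴/32 = π(0.0536)⁴/32 = 8.103×10^-7 m⁴.
θ = T·L/(G·J) = 979.8 × 1.51 / (43.2×10⁹ × 8.103×10^-7) = 0.04226 rad.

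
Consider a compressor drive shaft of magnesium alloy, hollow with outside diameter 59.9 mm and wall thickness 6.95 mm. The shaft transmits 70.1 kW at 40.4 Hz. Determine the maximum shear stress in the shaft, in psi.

1460 psi

ω = 2π·40.4 = 253.8 rad/s, so T = P/ω = 70.1×10³ / 253.8 = 276.2 N·m.
J = π(d_o⁴ − d_i⁴)/32 = π(0.0599⁴ − 0.0460⁴)/32 = 8.243×10^-7 m⁴.
τ_max = T·r/J = 276.2 × 0.0300 / 8.243×10^-7 = 1.003×10^7 Pa.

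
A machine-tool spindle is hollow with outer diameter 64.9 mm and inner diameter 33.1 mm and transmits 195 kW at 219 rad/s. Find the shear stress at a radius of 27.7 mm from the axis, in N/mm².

ω = 219 rad/s, so T = P/ω = 195×10³ / 219.0 = 890.4 N·m.
J = π(d_o⁴ − d_i⁴)/32 = π(0.0649⁴ − 0.0331⁴)/32 = 1.624×10^-6 m⁴.
Shear stress varies linearly with radius: τ = T·r/J = 890.4 × 0.0277 / 1.624×10^-6 = 1.519×10^7 Pa.

15.2 N/mm²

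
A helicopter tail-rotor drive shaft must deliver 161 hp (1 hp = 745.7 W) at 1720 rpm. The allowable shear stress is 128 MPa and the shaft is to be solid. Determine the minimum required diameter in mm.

ω = 2π·1720/60 = 180.1 rad/s, so T = P/ω = 161×745.7 / 180.1 = 666.6 N·m.
For a solid shaft τ_max = 16T/(πd³), so d = (16T/(π τ_allow))^(1/3) = (16·666.6/(π·1.28×10^8))^(1/3) = 0.02982 m.

29.8 mm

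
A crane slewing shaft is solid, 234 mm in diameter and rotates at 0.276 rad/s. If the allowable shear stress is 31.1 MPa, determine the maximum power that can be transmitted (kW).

21.6 kW

J = πd⁴/32 = π(0.234)⁴/32 = 2.943×10^-4 m⁴.
T_max = τ_allow·J/r = 3.11×10^7 × 2.943×10^-4 / 0.117 = 78240 N·m.
ω = 0.276 rad/s, so P_max = T_max·ω = 2.159×10^4 W.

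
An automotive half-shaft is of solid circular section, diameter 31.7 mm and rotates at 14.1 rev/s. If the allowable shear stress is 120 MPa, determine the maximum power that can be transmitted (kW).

J = πd⁴/32 = π(0.0317)⁴/32 = 9.914×10^-8 m⁴.
T_max = τ_allow·J/r = 1.20×10^8 × 9.914×10^-8 / 0.0158 = 750.6 N·m.
ω = 2π·14.1 = 88.59 rad/s, so P_max = T_max·ω = 6.649×10^4 W.

66.5 kW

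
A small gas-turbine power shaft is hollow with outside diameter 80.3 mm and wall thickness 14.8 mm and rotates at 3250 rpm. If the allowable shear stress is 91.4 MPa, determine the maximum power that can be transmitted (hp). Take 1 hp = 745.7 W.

J = π(d_o⁴ − d_i⁴)/32 = π(0.0803⁴ − 0.0507⁴)/32 = 3.433×10^-6 m⁴.
T_max = τ_allow·J/r = 9.14×10^7 × 3.433×10^-6 / 0.0401 = 7816 N·m.
ω = 2π·3250/60 = 340.3 rad/s, so P_max = T_max·ω = 2.660×10^6 W.

3570 hp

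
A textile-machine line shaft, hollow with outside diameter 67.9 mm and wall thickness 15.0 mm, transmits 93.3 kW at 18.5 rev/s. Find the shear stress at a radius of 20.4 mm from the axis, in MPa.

ω = 2π·18.5 = 116.2 rad/s, so T = P/ω = 93.3×10³ / 116.2 = 802.7 N·m.
J = π(d_o⁴ − d_i⁴)/32 = π(0.0679⁴ − 0.0379⁴)/32 = 1.884×10^-6 m⁴.
Shear stress varies linearly with radius: τ = T·r/J = 802.7 × 0.0204 / 1.884×10^-6 = 8.690×10^6 Pa.

8.69 MPa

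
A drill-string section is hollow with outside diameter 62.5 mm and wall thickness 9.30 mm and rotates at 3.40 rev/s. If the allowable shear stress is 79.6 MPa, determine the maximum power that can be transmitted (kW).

J = π(d_o⁴ − d_i⁴)/32 = π(0.0625⁴ − 0.0439⁴)/32 = 1.133×10^-6 m⁴.
T_max = τ_allow·J/r = 7.96×10^7 × 1.133×10^-6 / 0.0312 = 2887 N·m.
ω = 2π·3.40 = 21.36 rad/s, so P_max = T_max·ω = 6.167×10^4 W.

61.7 kW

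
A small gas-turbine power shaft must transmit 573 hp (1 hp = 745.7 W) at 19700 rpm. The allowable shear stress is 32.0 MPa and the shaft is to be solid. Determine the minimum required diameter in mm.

32.1 mm

ω = 2π·19700/60 = 2063 rad/s, so T = P/ω = 573×745.7 / 2063 = 207.1 N·m.
For a solid shaft τ_max = 16T/(πd³), so d = (16T/(π τ_allow))^(1/3) = (16·207.1/(π·3.20×10^7))^(1/3) = 0.03206 m.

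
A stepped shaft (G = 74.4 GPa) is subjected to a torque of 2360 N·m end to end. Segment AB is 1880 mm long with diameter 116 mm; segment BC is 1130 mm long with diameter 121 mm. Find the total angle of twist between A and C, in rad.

0.00506 rad

J_AB = π(0.116)⁴/32 = 1.78×10^-5 m⁴; J_BC = π(0.121)⁴/32 = 2.10×10^-5 m⁴.
θ = (T/G)·Σ L_i/J_i = (2360/74.4×10⁹)·(1.88/1.78×10^-5 + 1.13/2.10×10^-5) = 5.058×10^-3 rad.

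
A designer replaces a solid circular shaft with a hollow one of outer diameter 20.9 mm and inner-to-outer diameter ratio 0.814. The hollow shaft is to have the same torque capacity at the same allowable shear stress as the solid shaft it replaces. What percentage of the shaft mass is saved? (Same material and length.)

50.4 %

Equal τ_max and T ⇒ the solid shaft needs d_s³ = d_o³(1−k⁴), so d_s = 20.9·(1−0.814⁴)^(1/3) = 17.24 mm.
Area ratio A_h/A_s = d_o²(1−k²)/d_s² = (1−k²)/(1−k⁴)^(2/3) = 0.4961.
Mass saving = 1 − 0.4961 = 50.4 %.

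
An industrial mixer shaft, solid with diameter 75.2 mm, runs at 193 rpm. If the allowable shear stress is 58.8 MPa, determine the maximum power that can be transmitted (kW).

J = πd⁴/32 = π(0.0752)⁴/32 = 3.140×10^-6 m⁴.
T_max = τ_allow·J/r = 5.88×10^7 × 3.140×10^-6 / 0.0376 = 4910 N·m.
ω = 2π·193/60 = 20.21 rad/s, so P_max = T_max·ω = 9.923×10^4 W.

99.2 kW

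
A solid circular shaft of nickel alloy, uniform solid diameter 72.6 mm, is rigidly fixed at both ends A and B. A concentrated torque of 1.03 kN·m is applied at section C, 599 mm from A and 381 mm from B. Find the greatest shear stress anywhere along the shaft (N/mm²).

8.38 N/mm²

With uniform GJ and both ends fixed, compatibility θ_AC = θ_CB gives T_A·a = T_B·b, together with T_A + T_B = T₀.
T_A = T₀·b/(a+b) = 1030·381/980.0 = 400.4 N·m; T_B = 629.6 N·m.
τ in each portion: τ_AC = 5.33×10^6 Pa, τ_CB = 8.38×10^6 Pa; maximum is in CB.
τ_max = T_CB·r/J = 629.6·0.0363/2.73×10^-6 = 8.379×10^6 Pa.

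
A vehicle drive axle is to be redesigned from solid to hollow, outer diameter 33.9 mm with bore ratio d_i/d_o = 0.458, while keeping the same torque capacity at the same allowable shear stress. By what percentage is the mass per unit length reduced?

18.6 %

Equal τ_max and T ⇒ the solid shaft needs d_s³ = d_o³(1−k⁴), so d_s = 33.9·(1−0.458⁴)^(1/3) = 33.40 mm.
Area ratio A_h/A_s = d_o²(1−k²)/d_s² = (1−k²)/(1−k⁴)^(2/3) = 0.8143.
Mass saving = 1 − 0.8143 = 18.6 %.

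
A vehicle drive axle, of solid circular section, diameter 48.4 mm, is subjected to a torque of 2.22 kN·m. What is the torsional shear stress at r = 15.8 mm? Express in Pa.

6.51e7 Pa

J = πd⁴/32 = π(0.0484)⁴/32 = 5.387×10^-7 m⁴.
Shear stress varies linearly with radius: τ = T·r/J = 2220 × 0.0158 / 5.387×10^-7 = 6.511×10^7 Pa.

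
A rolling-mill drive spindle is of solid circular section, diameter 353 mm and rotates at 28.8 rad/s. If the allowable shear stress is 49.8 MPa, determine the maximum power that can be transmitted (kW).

J = πd⁴/32 = π(0.353)⁴/32 = 1.524×10^-3 m⁴.
T_max = τ_allow·J/r = 4.98×10^7 × 1.524×10^-3 / 0.176 = 430100 N·m.
ω = 28.8 rad/s, so P_max = T_max·ω = 1.239×10^7 W.

12400 kW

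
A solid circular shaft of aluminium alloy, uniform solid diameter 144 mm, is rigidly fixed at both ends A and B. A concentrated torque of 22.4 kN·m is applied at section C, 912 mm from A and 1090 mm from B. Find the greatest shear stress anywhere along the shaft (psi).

With uniform GJ and both ends fixed, compatibility θ_AC = θ_CB gives T_A·a = T_B·b, together with T_A + T_B = T₀.
T_A = T₀·b/(a+b) = 22400·1090/2002 = 12200 N·m; T_B = 10200 N·m.
τ in each portion: τ_AC = 2.08×10^7 Pa, τ_CB = 1.74×10^7 Pa; maximum is in AC.
τ_max = T_AC·r/J = 12200·0.0720/4.22×10^-5 = 2.080×10^7 Pa.

3020 psi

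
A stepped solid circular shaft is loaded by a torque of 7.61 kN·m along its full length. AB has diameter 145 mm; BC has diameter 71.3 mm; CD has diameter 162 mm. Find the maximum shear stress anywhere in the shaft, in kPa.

107000 kPa

Under the same torque, τ_max = 16T/(πd³) is largest where d is smallest — segment BC (d = 71.3 mm).
τ_max = 16·7610/(π·(0.0713)³) = 1.069×10^8 Pa.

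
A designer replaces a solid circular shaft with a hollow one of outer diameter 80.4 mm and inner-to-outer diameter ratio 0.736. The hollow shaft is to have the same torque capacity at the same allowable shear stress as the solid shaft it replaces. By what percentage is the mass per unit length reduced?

42.2 %

Equal τ_max and T ⇒ the solid shaft needs d_s³ = d_o³(1−k⁴), so d_s = 80.4·(1−0.736⁴)^(1/3) = 71.61 mm.
Area ratio A_h/A_s = d_o²(1−k²)/d_s² = (1−k²)/(1−k⁴)^(2/3) = 0.5777.
Mass saving = 1 − 0.5777 = 42.2 %.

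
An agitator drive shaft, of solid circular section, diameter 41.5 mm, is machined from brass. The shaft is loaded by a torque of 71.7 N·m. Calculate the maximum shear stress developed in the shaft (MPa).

5.11 MPa

J = πd⁴/32 = π(0.0415)⁴/32 = 2.912×10^-7 m⁴.
τ_max = T·r/J = 71.70 × 0.0208 / 2.912×10^-7 = 5.109×10^6 Pa.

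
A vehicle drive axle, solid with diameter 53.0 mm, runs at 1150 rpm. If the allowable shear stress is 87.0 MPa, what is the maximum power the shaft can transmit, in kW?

J = πd⁴/32 = π(0.0530)⁴/32 = 7.746×10^-7 m⁴.
T_max = τ_allow·J/r = 8.70×10^7 × 7.746×10^-7 / 0.0265 = 2543 N·m.
ω = 2π·1150/60 = 120.4 rad/s, so P_max = T_max·ω = 3.063×10^5 W.

306 kW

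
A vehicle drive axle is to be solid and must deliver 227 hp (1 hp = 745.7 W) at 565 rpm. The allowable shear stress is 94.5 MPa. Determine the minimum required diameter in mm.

53.6 mm

ω = 2π·565/60 = 59.17 rad/s, so T = P/ω = 227×745.7 / 59.17 = 2861 N·m.
For a solid shaft τ_max = 16T/(πd³), so d = (16T/(π τ_allow))^(1/3) = (16·2861/(π·9.45×10^7))^(1/3) = 0.05362 m.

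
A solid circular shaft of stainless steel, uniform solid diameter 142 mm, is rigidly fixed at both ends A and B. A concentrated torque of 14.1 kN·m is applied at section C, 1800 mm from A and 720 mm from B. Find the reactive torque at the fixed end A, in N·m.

4030 N·m

With uniform GJ and both ends fixed, compatibility θ_AC = θ_CB gives T_A·a = T_B·b, together with T_A + T_B = T₀.
T_A = T₀·b/(a+b) = 14100·720/2520 = 4029 N·m; T_B = 10070 N·m.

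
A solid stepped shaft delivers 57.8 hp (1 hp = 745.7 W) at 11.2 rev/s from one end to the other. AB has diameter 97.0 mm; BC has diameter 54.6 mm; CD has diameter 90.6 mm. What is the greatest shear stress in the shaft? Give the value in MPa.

ω = 2π·11.2 = 70.37 rad/s, so T = P/ω = 57.8×745.7 / 70.37 = 612.5 N·m.
Under the same torque, τ_max = 16T/(πd³) is largest where d is smallest — segment BC (d = 54.6 mm).
τ_max = 16·612.5/(π·(0.0546)³) = 1.916×10^7 Pa.

19.2 MPa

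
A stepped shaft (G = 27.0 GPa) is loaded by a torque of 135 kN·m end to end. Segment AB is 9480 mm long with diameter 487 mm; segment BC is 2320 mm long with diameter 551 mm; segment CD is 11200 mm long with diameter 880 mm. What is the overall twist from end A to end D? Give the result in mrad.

10.8 mrad

J_AB = π(0.487)⁴/32 = 5.52×10^-3 m⁴; J_BC = π(0.551)⁴/32 = 9.05×10^-3 m⁴; J_CD = π(0.880)⁴/32 = 0.0589 m⁴.
θ = (T/G)·Σ L_i/J_i = (135000/27.0×10⁹)·(9.48/5.52×10^-3 + 2.32/9.05×10^-3 + 11.2/0.0589) = 0.01082 rad.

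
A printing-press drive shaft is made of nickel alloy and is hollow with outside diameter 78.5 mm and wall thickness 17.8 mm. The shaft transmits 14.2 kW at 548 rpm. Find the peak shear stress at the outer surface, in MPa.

2.86 MPa

ω = 2π·548/60 = 57.39 rad/s, so T = P/ω = 14.2×10³ / 57.39 = 247.4 N·m.
J = π(d_o⁴ − d_i⁴)/32 = π(0.0785⁴ − 0.0429⁴)/32 = 3.395×10^-6 m⁴.
τ_max = T·r/J = 247.4 × 0.0393 / 3.395×10^-6 = 2.860×10^6 Pa.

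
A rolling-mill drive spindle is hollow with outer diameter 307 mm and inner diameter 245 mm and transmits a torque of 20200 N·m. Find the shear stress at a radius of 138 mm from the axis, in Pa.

J = π(d_o⁴ − d_i⁴)/32 = π(0.307⁴ − 0.245⁴)/32 = 5.184×10^-4 m⁴.
Shear stress varies linearly with radius: τ = T·r/J = 20200 × 0.138 / 5.184×10^-4 = 5.378×10^6 Pa.

5.38e6 Pa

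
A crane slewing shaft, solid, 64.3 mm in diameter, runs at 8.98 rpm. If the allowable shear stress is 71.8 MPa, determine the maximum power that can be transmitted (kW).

J = πd⁴/32 = π(0.0643)⁴/32 = 1.678×10^-6 m⁴.
T_max = τ_allow·J/r = 7.18×10^7 × 1.678×10^-6 / 0.0321 = 3748 N·m.
ω = 2π·8.98/60 = 0.9404 rad/s, so P_max = T_max·ω = 3524 W.

3.52 kW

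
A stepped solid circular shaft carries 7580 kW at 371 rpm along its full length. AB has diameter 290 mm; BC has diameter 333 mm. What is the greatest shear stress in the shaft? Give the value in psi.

5910 psi

ω = 2π·371/60 = 38.85 rad/s, so T = P/ω = 7580×10³ / 38.85 = 195100 N·m.
Under the same torque, τ_max = 16T/(πd³) is largest where d is smallest — segment AB (d = 290 mm).
τ_max = 16·195100/(π·(0.290)³) = 4.074×10^7 Pa.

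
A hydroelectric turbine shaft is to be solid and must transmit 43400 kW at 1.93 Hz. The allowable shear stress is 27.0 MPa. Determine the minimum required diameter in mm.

877 mm

ω = 2π·1.93 = 12.13 rad/s, so T = P/ω = 43400×10³ / 12.13 = 3.579e6 N·m.
For a solid shaft τ_max = 16T/(πd³), so d = (16T/(π τ_allow))^(1/3) = (16·3.579e6/(π·2.70×10^7))^(1/3) = 0.8772 m.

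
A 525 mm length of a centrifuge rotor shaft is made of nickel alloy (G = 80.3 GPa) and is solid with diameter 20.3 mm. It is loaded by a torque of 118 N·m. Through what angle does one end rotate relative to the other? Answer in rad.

J = πd⁴/32 = π(0.0203)⁴/32 = 1.667×10^-8 m⁴.
θ = T·L/(G·J) = 118.0 × 0.525 / (80.3×10⁹ × 1.667×10^-8) = 0.04627 rad.

0.0463 rad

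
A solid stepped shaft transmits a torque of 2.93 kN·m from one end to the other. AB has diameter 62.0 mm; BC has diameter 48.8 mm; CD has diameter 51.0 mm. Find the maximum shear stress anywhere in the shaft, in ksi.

18.6 ksi

Under the same torque, τ_max = 16T/(πd³) is largest where d is smallest — segment BC (d = 48.8 mm).
τ_max = 16·2930/(π·(0.0488)³) = 1.284×10^8 Pa.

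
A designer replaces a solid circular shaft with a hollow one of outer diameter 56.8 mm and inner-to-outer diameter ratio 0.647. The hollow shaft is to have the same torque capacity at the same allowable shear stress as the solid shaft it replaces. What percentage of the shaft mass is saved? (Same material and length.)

33.9 %

Equal τ_max and T ⇒ the solid shaft needs d_s³ = d_o³(1−k⁴), so d_s = 56.8·(1−0.647⁴)^(1/3) = 53.27 mm.
Area ratio A_h/A_s = d_o²(1−k²)/d_s² = (1−k²)/(1−k⁴)^(2/3) = 0.6611.
Mass saving = 1 − 0.6611 = 33.9 %.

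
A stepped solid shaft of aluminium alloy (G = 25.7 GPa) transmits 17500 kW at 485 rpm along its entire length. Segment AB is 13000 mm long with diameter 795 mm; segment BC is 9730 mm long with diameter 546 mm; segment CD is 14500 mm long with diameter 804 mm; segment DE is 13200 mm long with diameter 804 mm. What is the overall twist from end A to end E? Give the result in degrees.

1.63°

ω = 2π·485/60 = 50.79 rad/s, so T = P/ω = 17500×10³ / 50.79 = 344600 N·m.
J_AB = π(0.795)⁴/32 = 0.0392 m⁴; J_BC = π(0.546)⁴/32 = 8.73×10^-3 m⁴; J_CD = π(0.804)⁴/32 = 0.0410 m⁴; J_DE = π(0.804)⁴/32 = 0.0410 m⁴.
θ = (T/G)·Σ L_i/J_i = (344600/25.7×10⁹)·(13.0/0.0392 + 9.73/8.73×10^-3 + 14.5/0.0410 + 13.2/0.0410) = 0.02845 rad.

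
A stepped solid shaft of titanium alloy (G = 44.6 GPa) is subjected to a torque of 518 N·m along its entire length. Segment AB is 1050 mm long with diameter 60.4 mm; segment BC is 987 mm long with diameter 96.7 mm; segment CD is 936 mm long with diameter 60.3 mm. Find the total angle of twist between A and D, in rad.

0.0190 rad

J_AB = π(0.0604)⁴/32 = 1.31×10^-6 m⁴; J_BC = π(0.0967)⁴/32 = 8.58×10^-6 m⁴; J_CD = π(0.0603)⁴/32 = 1.30×10^-6 m⁴.
θ = (T/G)·Σ L_i/J_i = (518.0/44.6×10⁹)·(1.05/1.31×10^-6 + 0.987/8.58×10^-6 + 0.936/1.30×10^-6) = 0.01904 rad.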